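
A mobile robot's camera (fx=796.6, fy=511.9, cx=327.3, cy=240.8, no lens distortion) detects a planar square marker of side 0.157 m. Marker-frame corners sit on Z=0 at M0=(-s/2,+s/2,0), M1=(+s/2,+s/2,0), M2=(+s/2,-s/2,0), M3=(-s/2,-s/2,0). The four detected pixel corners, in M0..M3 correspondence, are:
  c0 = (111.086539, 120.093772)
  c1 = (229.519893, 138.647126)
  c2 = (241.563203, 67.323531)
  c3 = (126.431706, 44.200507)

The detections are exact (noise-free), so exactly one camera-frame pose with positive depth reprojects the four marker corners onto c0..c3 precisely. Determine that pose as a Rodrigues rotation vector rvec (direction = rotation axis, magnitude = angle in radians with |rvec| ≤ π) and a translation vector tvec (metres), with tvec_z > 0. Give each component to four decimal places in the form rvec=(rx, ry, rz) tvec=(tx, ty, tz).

Intrinsics K: fx=796.6, fy=511.9, cx=327.3, cy=240.8
Marker side s = 0.157 m; corners in marker frame (Z=0):
  M0 = (-0.0785, +0.0785, 0)
  M1 = (+0.0785, +0.0785, 0)
  M2 = (+0.0785, -0.0785, 0)
  M3 = (-0.0785, -0.0785, 0)
Detected image corners:
  c0 = (111.086539, 120.093772) px
  c1 = (229.519893, 138.647126) px
  c2 = (241.563203, 67.323531) px
  c3 = (126.431706, 44.200507) px
Planar DLT: solve 8×8 A·h = b for H (H[2,2]=1):
  H  [+820.26947 -109.79498 +179.20033]
  H  [+172.86914 +456.36979 +92.54570]
  H  [+0.43206 -0.12942 +1.00000]
B = K⁻¹H; ‖b₁‖=0.964876, ‖b₂‖=0.964876; λ = 2/(‖b₁‖+‖b₂‖) = 1.036402, sign → tz>0 ⇒ λ=+1.036402
r₁ = λ·B[:,0] = (+0.88321,+0.13935,+0.44779); r₂ = λ·B[:,1] = (-0.08774,+0.98707,-0.13413)
r₃ = r₁×r₂ = (-0.46069,+0.07918,+0.88402); SVD([r₁ r₂ r₃]) → R = UVᵀ:
  R  [+0.88321 -0.08774 -0.46069]
  R  [+0.13935 +0.98707 +0.07918]
  R  [+0.44779 -0.13413 +0.88402]
t = (-0.19268, -0.30016, +1.03640) m
tr R = 2.754309; θ = arccos((tr R − 1)/2) = 0.500892 rad = 28.699°
axis k = ((R−Rᵀ)₃₂, (R−Rᵀ)₁₃, (R−Rᵀ)₂₁) / (2 sinθ) = (-0.222107, -0.945918, +0.236449)
rvec = θ·k = (-0.111252, -0.473802, +0.118435)

rvec=(-0.1113, -0.4738, 0.1184) tvec=(-0.1927, -0.3002, 1.0364)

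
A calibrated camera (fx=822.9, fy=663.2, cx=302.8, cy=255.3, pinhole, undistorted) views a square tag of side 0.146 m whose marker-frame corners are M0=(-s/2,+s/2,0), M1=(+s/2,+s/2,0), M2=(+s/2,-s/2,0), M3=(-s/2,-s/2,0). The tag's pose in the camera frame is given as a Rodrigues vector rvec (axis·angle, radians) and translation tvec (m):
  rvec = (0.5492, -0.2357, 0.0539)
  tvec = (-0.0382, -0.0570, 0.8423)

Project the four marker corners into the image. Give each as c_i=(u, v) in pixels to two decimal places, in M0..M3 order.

c0=(190.75, 259.99) c1=(325.23, 258.50) c2=(343.85, 158.44) c3=(197.46, 155.68)

Intrinsics K: fx=822.9, fy=663.2, cx=302.8, cy=255.3
Marker side s = 0.146 m; corners in marker frame (Z=0):
  M0 = (-0.0730, +0.0730, 0)
  M1 = (+0.0730, +0.0730, 0)
  M2 = (+0.0730, -0.0730, 0)
  M3 = (-0.0730, -0.0730, 0)
rvec = (0.5492, -0.2357, 0.0539), |rvec| = θ = 0.60007 rad = 34.381°
Rodrigues: sinθ=0.56470, 1−cosθ=0.17470; R = I + sinθ·[k]× + (1−cosθ)·[k]×²:
    [+0.97164 -0.11353 -0.20745]
    [-0.01208 +0.85225 -0.52299]
    [+0.23617 +0.51067 +0.82671]
t = (-0.0382, -0.0570, 0.8423) m
M0: Pc = R·M0+t = (-0.11742, +0.00610, +0.86234); u = 822.9·(-0.11742)/0.86234 + 302.8 = 190.7530, v = 663.2·(+0.00610)/0.86234 + 255.3 = 259.9885
M1: Pc = R·M1+t = (+0.02444, +0.00433, +0.89682); u = 822.9·(+0.02444)/0.89682 + 302.8 = 325.2274, v = 663.2·(+0.00433)/0.89682 + 255.3 = 258.5038
M2: Pc = R·M2+t = (+0.04102, -0.12010, +0.82226); u = 822.9·(+0.04102)/0.82226 + 302.8 = 343.8488, v = 663.2·(-0.12010)/0.82226 + 255.3 = 158.4356
M3: Pc = R·M3+t = (-0.10084, -0.11833, +0.78778); u = 822.9·(-0.10084)/0.78778 + 302.8 = 197.4625, v = 663.2·(-0.11833)/0.78778 + 255.3 = 155.6809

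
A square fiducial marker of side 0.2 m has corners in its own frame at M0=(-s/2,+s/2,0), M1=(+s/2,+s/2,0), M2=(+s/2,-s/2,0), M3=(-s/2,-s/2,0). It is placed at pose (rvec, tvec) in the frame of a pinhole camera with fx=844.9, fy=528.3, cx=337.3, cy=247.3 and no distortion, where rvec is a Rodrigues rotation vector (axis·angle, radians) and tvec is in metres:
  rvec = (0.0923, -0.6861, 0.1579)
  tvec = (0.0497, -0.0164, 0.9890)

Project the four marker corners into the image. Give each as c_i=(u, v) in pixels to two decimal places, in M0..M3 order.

Intrinsics K: fx=844.9, fy=528.3, cx=337.3, cy=247.3
Marker side s = 0.2 m; corners in marker frame (Z=0):
  M0 = (-0.1000, +0.1000, 0)
  M1 = (+0.1000, +0.1000, 0)
  M2 = (+0.1000, -0.1000, 0)
  M3 = (-0.1000, -0.1000, 0)
rvec = (0.0923, -0.6861, 0.1579), |rvec| = θ = 0.71006 rad = 40.683°
Rodrigues: sinθ=0.65188, 1−cosθ=0.24168; R = I + sinθ·[k]× + (1−cosθ)·[k]×²:
    [+0.76241 -0.17532 -0.62290]
    [+0.11461 +0.98397 -0.13667]
    [+0.63687 +0.03281 +0.77027]
t = (0.0497, -0.0164, 0.9890) m
M0: Pc = R·M0+t = (-0.04407, +0.07054, +0.92859); u = 844.9·(-0.04407)/0.92859 + 337.3 = 297.1998, v = 528.3·(+0.07054)/0.92859 + 247.3 = 287.4296
M1: Pc = R·M1+t = (+0.10841, +0.09346, +1.05597); u = 844.9·(+0.10841)/1.05597 + 337.3 = 424.0401, v = 528.3·(+0.09346)/1.05597 + 247.3 = 294.0566
M2: Pc = R·M2+t = (+0.14347, -0.10334, +1.04941); u = 844.9·(+0.14347)/1.04941 + 337.3 = 452.8128, v = 528.3·(-0.10334)/1.04941 + 247.3 = 195.2779
M3: Pc = R·M3+t = (-0.00901, -0.12626, +0.92203); u = 844.9·(-0.00901)/0.92203 + 337.3 = 329.0447, v = 528.3·(-0.12626)/0.92203 + 247.3 = 174.9580

c0=(297.20, 287.43) c1=(424.04, 294.06) c2=(452.81, 195.28) c3=(329.04, 174.96)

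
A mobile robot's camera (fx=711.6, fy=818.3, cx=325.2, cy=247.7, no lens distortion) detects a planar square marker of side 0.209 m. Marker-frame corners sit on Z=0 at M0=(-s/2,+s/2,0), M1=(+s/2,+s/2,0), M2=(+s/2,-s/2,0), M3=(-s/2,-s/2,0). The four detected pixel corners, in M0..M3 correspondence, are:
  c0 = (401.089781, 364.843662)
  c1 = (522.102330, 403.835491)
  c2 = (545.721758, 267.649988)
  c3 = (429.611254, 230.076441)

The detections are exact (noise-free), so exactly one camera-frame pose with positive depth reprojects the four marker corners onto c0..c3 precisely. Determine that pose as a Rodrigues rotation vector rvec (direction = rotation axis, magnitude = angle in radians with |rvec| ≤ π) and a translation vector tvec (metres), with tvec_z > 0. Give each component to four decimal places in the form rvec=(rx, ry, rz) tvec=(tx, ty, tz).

Intrinsics K: fx=711.6, fy=818.3, cx=325.2, cy=247.7
Marker side s = 0.209 m; corners in marker frame (Z=0):
  M0 = (-0.1045, +0.1045, 0)
  M1 = (+0.1045, +0.1045, 0)
  M2 = (+0.1045, -0.1045, 0)
  M3 = (-0.1045, -0.1045, 0)
Detected image corners:
  c0 = (401.089781, 364.843662) px
  c1 = (522.102330, 403.835491) px
  c2 = (545.721758, 267.649988) px
  c3 = (429.611254, 230.076441) px
Planar DLT: solve 8×8 A·h = b for H (H[2,2]=1):
  H  [+569.63608 -218.05648 +474.93302]
  H  [+184.83337 +585.96258 +315.22051]
  H  [+0.00547 -0.19662 +1.00000]
B = K⁻¹H; ‖b₁‖=0.828920, ‖b₂‖=0.828920; λ = 2/(‖b₁‖+‖b₂‖) = 1.206390, sign → tz>0 ⇒ λ=+1.206390
r₁ = λ·B[:,0] = (+0.96270,+0.27049,+0.00660); r₂ = λ·B[:,1] = (-0.26127,+0.93567,-0.23721)
r₃ = r₁×r₂ = (-0.07034,+0.22663,+0.97144); SVD([r₁ r₂ r₃]) → R = UVᵀ:
  R  [+0.96270 -0.26127 -0.07034]
  R  [+0.27049 +0.93567 +0.22663]
  R  [+0.00660 -0.23721 +0.97144]
t = (+0.25385, +0.09954, +1.20639) m
tr R = 2.869801; θ = arccos((tr R − 1)/2) = 0.362817 rad = 20.788°
axis k = ((R−Rᵀ)₃₂, (R−Rᵀ)₁₃, (R−Rᵀ)₂₁) / (2 sinθ) = (-0.653461, -0.108394, +0.749159)
rvec = θ·k = (-0.237087, -0.039327, +0.271808)

rvec=(-0.2371, -0.0393, 0.2718) tvec=(0.2538, 0.0995, 1.2064)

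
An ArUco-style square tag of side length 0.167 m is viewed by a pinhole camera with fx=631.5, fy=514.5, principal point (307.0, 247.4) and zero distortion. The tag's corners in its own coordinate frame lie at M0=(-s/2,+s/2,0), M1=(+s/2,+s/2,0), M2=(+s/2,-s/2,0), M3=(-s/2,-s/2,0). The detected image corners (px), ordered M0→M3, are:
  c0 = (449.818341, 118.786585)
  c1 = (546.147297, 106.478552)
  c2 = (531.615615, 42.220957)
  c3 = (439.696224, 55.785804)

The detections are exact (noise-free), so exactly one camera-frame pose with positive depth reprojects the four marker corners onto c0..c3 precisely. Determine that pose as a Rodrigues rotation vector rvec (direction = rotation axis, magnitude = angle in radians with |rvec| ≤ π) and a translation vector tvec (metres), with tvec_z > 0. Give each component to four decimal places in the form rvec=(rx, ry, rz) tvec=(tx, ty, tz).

rvec=(-0.2970, 0.2144, -0.0808) tvec=(0.3371, -0.3759, 1.1567)

Intrinsics K: fx=631.5, fy=514.5, cx=307.0, cy=247.4
Marker side s = 0.167 m; corners in marker frame (Z=0):
  M0 = (-0.0835, +0.0835, 0)
  M1 = (+0.0835, +0.0835, 0)
  M2 = (+0.0835, -0.0835, 0)
  M3 = (-0.0835, -0.0835, 0)
Detected image corners:
  c0 = (449.818341, 118.786585) px
  c1 = (546.147297, 106.478552) px
  c2 = (531.615615, 42.220957) px
  c3 = (439.696224, 55.785804) px
Planar DLT: solve 8×8 A·h = b for H (H[2,2]=1):
  H  [+479.34819 -53.34515 +491.01546]
  H  [-91.34563 +360.09505 +80.22438]
  H  [-0.17076 -0.25817 +1.00000]
B = K⁻¹H; ‖b₁‖=0.864502, ‖b₂‖=0.864502; λ = 2/(‖b₁‖+‖b₂‖) = 1.156735, sign → tz>0 ⇒ λ=+1.156735
r₁ = λ·B[:,0] = (+0.97406,-0.11039,-0.19753); r₂ = λ·B[:,1] = (+0.04746,+0.95319,-0.29863)
r₃ = r₁×r₂ = (+0.22125,+0.28151,+0.93370); SVD([r₁ r₂ r₃]) → R = UVᵀ:
  R  [+0.97406 +0.04746 +0.22125]
  R  [-0.11039 +0.95319 +0.28151]
  R  [-0.19753 -0.29863 +0.93370]
t = (+0.33707, -0.37586, +1.15674) m
tr R = 2.860955; θ = arccos((tr R − 1)/2) = 0.375083 rad = 21.491°
axis k = ((R−Rᵀ)₃₂, (R−Rᵀ)₁₃, (R−Rᵀ)₂₁) / (2 sinθ) = (-0.791780, +0.571552, -0.215436)
rvec = θ·k = (-0.296983, +0.214379, -0.080806)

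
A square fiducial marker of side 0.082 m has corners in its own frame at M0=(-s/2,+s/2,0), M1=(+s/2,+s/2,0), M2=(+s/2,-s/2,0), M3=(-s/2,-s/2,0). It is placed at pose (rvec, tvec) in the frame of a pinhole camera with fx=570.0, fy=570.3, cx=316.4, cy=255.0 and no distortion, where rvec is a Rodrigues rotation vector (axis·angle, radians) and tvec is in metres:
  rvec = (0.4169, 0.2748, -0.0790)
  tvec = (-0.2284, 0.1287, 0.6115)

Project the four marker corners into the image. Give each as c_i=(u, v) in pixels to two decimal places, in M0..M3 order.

Intrinsics K: fx=570.0, fy=570.3, cx=316.4, cy=255.0
Marker side s = 0.082 m; corners in marker frame (Z=0):
  M0 = (-0.0410, +0.0410, 0)
  M1 = (+0.0410, +0.0410, 0)
  M2 = (+0.0410, -0.0410, 0)
  M3 = (-0.0410, -0.0410, 0)
rvec = (0.4169, 0.2748, -0.0790), |rvec| = θ = 0.50553 rad = 28.965°
Rodrigues: sinθ=0.48427, 1−cosθ=0.12508; R = I + sinθ·[k]× + (1−cosθ)·[k]×²:
    [+0.95999 +0.13175 +0.24712]
    [-0.01961 +0.91188 -0.40999]
    [-0.27936 +0.38874 +0.87797]
t = (-0.2284, 0.1287, 0.6115) m
M0: Pc = R·M0+t = (-0.26236, +0.16689, +0.63889); u = 570.0·(-0.26236)/0.63889 + 316.4 = 82.3326, v = 570.3·(+0.16689)/0.63889 + 255.0 = 403.9732
M1: Pc = R·M1+t = (-0.18364, +0.16528, +0.61598); u = 570.0·(-0.18364)/0.61598 + 316.4 = 146.4702, v = 570.3·(+0.16528)/0.61598 + 255.0 = 408.0249
M2: Pc = R·M2+t = (-0.19444, +0.09051, +0.58411); u = 570.0·(-0.19444)/0.58411 + 316.4 = 126.6539, v = 570.3·(+0.09051)/0.58411 + 255.0 = 343.3697
M3: Pc = R·M3+t = (-0.27316, +0.09212, +0.60702); u = 570.0·(-0.27316)/0.60702 + 316.4 = 59.8961, v = 570.3·(+0.09212)/0.60702 + 255.0 = 341.5451

c0=(82.33, 403.97) c1=(146.47, 408.02) c2=(126.65, 343.37) c3=(59.90, 341.55)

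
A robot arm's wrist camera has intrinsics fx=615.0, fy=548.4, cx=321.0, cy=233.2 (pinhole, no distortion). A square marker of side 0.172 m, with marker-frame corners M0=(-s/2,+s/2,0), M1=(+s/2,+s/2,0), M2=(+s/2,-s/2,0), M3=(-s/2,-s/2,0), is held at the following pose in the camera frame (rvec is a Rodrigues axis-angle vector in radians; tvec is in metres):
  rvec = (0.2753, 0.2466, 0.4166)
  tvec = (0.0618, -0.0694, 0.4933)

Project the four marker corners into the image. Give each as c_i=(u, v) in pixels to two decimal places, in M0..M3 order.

Intrinsics K: fx=615.0, fy=548.4, cx=321.0, cy=233.2
Marker side s = 0.172 m; corners in marker frame (Z=0):
  M0 = (-0.0860, +0.0860, 0)
  M1 = (+0.0860, +0.0860, 0)
  M2 = (+0.0860, -0.0860, 0)
  M3 = (-0.0860, -0.0860, 0)
rvec = (0.2753, 0.2466, 0.4166), |rvec| = θ = 0.55692 rad = 31.909°
Rodrigues: sinθ=0.52857, 1−cosθ=0.15111; R = I + sinθ·[k]× + (1−cosθ)·[k]×²:
    [+0.88581 -0.36232 +0.28993]
    [+0.42847 +0.87852 -0.21124]
    [-0.17817 +0.31134 +0.93345]
t = (0.0618, -0.0694, 0.4933) m
M0: Pc = R·M0+t = (-0.04554, -0.03070, +0.53540); u = 615.0·(-0.04554)/0.53540 + 321.0 = 268.6897, v = 548.4·(-0.03070)/0.53540 + 233.2 = 201.7583
M1: Pc = R·M1+t = (+0.10682, +0.04300, +0.50475); u = 615.0·(+0.10682)/0.50475 + 321.0 = 451.1521, v = 548.4·(+0.04300)/0.50475 + 233.2 = 279.9195
M2: Pc = R·M2+t = (+0.16914, -0.10810, +0.45120); u = 615.0·(+0.16914)/0.45120 + 321.0 = 551.5416, v = 548.4·(-0.10810)/0.45120 + 233.2 = 101.8085
M3: Pc = R·M3+t = (+0.01678, -0.18180, +0.48185); u = 615.0·(+0.01678)/0.48185 + 321.0 = 342.4163, v = 548.4·(-0.18180)/0.48185 + 233.2 = 26.2887

c0=(268.69, 201.76) c1=(451.15, 279.92) c2=(551.54, 101.81) c3=(342.42, 26.29)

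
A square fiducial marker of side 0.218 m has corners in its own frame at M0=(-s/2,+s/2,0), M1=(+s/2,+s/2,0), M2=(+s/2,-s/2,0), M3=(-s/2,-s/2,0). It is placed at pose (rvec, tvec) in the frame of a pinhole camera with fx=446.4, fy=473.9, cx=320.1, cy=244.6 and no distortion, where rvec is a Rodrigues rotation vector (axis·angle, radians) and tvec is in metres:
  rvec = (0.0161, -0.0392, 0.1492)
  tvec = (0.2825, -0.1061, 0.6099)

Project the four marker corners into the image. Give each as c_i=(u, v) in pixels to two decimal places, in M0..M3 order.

Intrinsics K: fx=446.4, fy=473.9, cx=320.1, cy=244.6
Marker side s = 0.218 m; corners in marker frame (Z=0):
  M0 = (-0.1090, +0.1090, 0)
  M1 = (+0.1090, +0.1090, 0)
  M2 = (+0.1090, -0.1090, 0)
  M3 = (-0.1090, -0.1090, 0)
rvec = (0.0161, -0.0392, 0.1492), |rvec| = θ = 0.15510 rad = 8.887°
Rodrigues: sinθ=0.15448, 1−cosθ=0.01200; R = I + sinθ·[k]× + (1−cosθ)·[k]×²:
    [+0.98813 -0.14892 -0.03784]
    [+0.14829 +0.98876 -0.01895]
    [+0.04024 +0.01312 +0.99910]
t = (0.2825, -0.1061, 0.6099) m
M0: Pc = R·M0+t = (+0.15856, -0.01449, +0.60694); u = 446.4·(+0.15856)/0.60694 + 320.1 = 436.7208, v = 473.9·(-0.01449)/0.60694 + 244.6 = 233.2876
M1: Pc = R·M1+t = (+0.37397, +0.01784, +0.61572); u = 446.4·(+0.37397)/0.61572 + 320.1 = 591.2344, v = 473.9·(+0.01784)/0.61572 + 244.6 = 258.3298
M2: Pc = R·M2+t = (+0.40644, -0.19771, +0.61286); u = 446.4·(+0.40644)/0.61286 + 320.1 = 616.1460, v = 473.9·(-0.19771)/0.61286 + 244.6 = 91.7166
M3: Pc = R·M3+t = (+0.19103, -0.23004, +0.60408); u = 446.4·(+0.19103)/0.60408 + 320.1 = 461.2628, v = 473.9·(-0.23004)/0.60408 + 244.6 = 64.1363

c0=(436.72, 233.29) c1=(591.23, 258.33) c2=(616.15, 91.72) c3=(461.26, 64.14)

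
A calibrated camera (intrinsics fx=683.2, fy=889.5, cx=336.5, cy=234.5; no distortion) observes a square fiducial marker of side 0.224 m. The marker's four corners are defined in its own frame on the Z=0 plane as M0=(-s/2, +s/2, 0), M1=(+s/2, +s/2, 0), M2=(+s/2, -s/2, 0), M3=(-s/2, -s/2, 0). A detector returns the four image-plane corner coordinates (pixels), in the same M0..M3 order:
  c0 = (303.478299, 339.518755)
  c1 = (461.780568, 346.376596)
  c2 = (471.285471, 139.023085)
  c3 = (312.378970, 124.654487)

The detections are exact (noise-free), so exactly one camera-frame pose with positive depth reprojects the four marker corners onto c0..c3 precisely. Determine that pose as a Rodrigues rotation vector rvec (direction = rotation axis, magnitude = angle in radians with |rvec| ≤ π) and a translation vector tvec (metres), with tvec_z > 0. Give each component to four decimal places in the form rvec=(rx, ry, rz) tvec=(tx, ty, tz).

rvec=(0.0287, -0.1483, 0.0530) tvec=(0.0719, 0.0035, 0.9423)

Intrinsics K: fx=683.2, fy=889.5, cx=336.5, cy=234.5
Marker side s = 0.224 m; corners in marker frame (Z=0):
  M0 = (-0.1120, +0.1120, 0)
  M1 = (+0.1120, +0.1120, 0)
  M2 = (+0.1120, -0.1120, 0)
  M3 = (-0.1120, -0.1120, 0)
Detected image corners:
  c0 = (303.478299, 339.518755) px
  c1 = (461.780568, 346.376596) px
  c2 = (471.285471, 139.023085) px
  c3 = (312.378970, 124.654487) px
Planar DLT: solve 8×8 A·h = b for H (H[2,2]=1):
  H  [+769.04572 -30.98273 +388.61637]
  H  [+84.72417 +948.36177 +237.79596]
  H  [+0.15751 +0.02615 +1.00000]
B = K⁻¹H; ‖b₁‖=1.061202, ‖b₂‖=1.061202; λ = 2/(‖b₁‖+‖b₂‖) = 0.942328, sign → tz>0 ⇒ λ=+0.942328
r₁ = λ·B[:,0] = (+0.98763,+0.05063,+0.14843); r₂ = λ·B[:,1] = (-0.05487,+0.99819,+0.02464)
r₃ = r₁×r₂ = (-0.14691,-0.03248,+0.98862); SVD([r₁ r₂ r₃]) → R = UVᵀ:
  R  [+0.98763 -0.05487 -0.14691]
  R  [+0.05063 +0.99819 -0.03248]
  R  [+0.14843 +0.02464 +0.98862]
t = (+0.07188, +0.00349, +0.94233) m
tr R = 2.974432; θ = arccos((tr R − 1)/2) = 0.160072 rad = 9.171°
axis k = ((R−Rᵀ)₃₂, (R−Rᵀ)₁₃, (R−Rᵀ)₂₁) / (2 sinθ) = (+0.179176, -0.926487, +0.330935)
rvec = θ·k = (+0.028681, -0.148305, +0.052973)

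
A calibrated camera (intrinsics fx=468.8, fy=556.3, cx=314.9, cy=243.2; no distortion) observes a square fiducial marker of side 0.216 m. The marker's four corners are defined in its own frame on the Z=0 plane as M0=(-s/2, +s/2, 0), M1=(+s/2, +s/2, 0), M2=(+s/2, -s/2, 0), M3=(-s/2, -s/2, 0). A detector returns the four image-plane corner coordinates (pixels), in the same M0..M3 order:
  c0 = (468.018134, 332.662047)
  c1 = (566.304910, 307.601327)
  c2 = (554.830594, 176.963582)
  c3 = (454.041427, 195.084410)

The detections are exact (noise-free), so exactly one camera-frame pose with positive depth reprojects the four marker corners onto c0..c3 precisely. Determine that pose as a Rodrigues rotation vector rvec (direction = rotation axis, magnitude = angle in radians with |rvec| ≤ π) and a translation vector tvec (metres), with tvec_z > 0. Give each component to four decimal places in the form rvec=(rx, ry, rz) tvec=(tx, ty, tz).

Intrinsics K: fx=468.8, fy=556.3, cx=314.9, cy=243.2
Marker side s = 0.216 m; corners in marker frame (Z=0):
  M0 = (-0.1080, +0.1080, 0)
  M1 = (+0.1080, +0.1080, 0)
  M2 = (+0.1080, -0.1080, 0)
  M3 = (-0.1080, -0.1080, 0)
Detected image corners:
  c0 = (468.018134, 332.662047) px
  c1 = (566.304910, 307.601327) px
  c2 = (554.830594, 176.963582) px
  c3 = (454.041427, 195.084410) px
Planar DLT: solve 8×8 A·h = b for H (H[2,2]=1):
  H  [+590.05744 +101.67884 +512.21697]
  H  [-36.04764 +641.69611 +253.39128]
  H  [+0.25311 +0.08403 +1.00000]
B = K⁻¹H; ‖b₁‖=1.131363, ‖b₂‖=1.131363; λ = 2/(‖b₁‖+‖b₂‖) = 0.883890, sign → tz>0 ⇒ λ=+0.883890
r₁ = λ·B[:,0] = (+0.96224,-0.15508,+0.22372); r₂ = λ·B[:,1] = (+0.14182,+0.98710,+0.07427)
r₃ = r₁×r₂ = (-0.23235,-0.03974,+0.97182); SVD([r₁ r₂ r₃]) → R = UVᵀ:
  R  [+0.96224 +0.14182 -0.23235]
  R  [-0.15508 +0.98710 -0.03974]
  R  [+0.22372 +0.07427 +0.97182]
t = (+0.37203, +0.01619, +0.88389) m
tr R = 2.921160; θ = arccos((tr R − 1)/2) = 0.281715 rad = 16.141°
axis k = ((R−Rᵀ)₃₂, (R−Rᵀ)₁₃, (R−Rᵀ)₂₁) / (2 sinθ) = (+0.205062, -0.820254, -0.533978)
rvec = θ·k = (+0.057769, -0.231078, -0.150430)

rvec=(0.0578, -0.2311, -0.1504) tvec=(0.3720, 0.0162, 0.8839)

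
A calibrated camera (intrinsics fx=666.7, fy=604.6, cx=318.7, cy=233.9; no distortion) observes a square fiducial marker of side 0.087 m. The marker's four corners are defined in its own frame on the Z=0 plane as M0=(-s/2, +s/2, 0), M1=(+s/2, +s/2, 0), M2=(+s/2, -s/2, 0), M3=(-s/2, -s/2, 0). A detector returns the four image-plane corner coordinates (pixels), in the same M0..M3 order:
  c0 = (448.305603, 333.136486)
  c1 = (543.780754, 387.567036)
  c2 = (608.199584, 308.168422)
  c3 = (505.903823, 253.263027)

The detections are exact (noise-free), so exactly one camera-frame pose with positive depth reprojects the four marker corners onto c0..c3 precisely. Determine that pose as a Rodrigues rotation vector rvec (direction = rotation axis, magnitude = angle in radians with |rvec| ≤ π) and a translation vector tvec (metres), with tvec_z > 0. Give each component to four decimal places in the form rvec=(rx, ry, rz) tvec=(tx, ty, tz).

rvec=(0.2594, 0.2572, 0.5210) tvec=(0.1620, 0.0755, 0.5233)

Intrinsics K: fx=666.7, fy=604.6, cx=318.7, cy=233.9
Marker side s = 0.087 m; corners in marker frame (Z=0):
  M0 = (-0.0435, +0.0435, 0)
  M1 = (+0.0435, +0.0435, 0)
  M2 = (+0.0435, -0.0435, 0)
  M3 = (-0.0435, -0.0435, 0)
Detected image corners:
  c0 = (448.305603, 333.136486) px
  c1 = (543.780754, 387.567036) px
  c2 = (608.199584, 308.168422) px
  c3 = (505.903823, 253.263027) px
Planar DLT: solve 8×8 A·h = b for H (H[2,2]=1):
  H  [+959.65453 -391.78349 +525.05027]
  H  [+521.18313 +1103.43452 +321.15251]
  H  [-0.33418 +0.58664 +1.00000]
B = K⁻¹H; ‖b₁‖=1.910934, ‖b₂‖=1.910934; λ = 2/(‖b₁‖+‖b₂‖) = 0.523304, sign → tz>0 ⇒ λ=+0.523304
r₁ = λ·B[:,0] = (+0.83684,+0.51876,-0.17488); r₂ = λ·B[:,1] = (-0.45427,+0.83630,+0.30699)
r₃ = r₁×r₂ = (+0.30550,-0.17746,+0.93551); SVD([r₁ r₂ r₃]) → R = UVᵀ:
  R  [+0.83684 -0.45427 +0.30550]
  R  [+0.51876 +0.83630 -0.17746]
  R  [-0.17488 +0.30699 +0.93551]
t = (+0.16197, +0.07552, +0.52330) m
tr R = 2.608652; θ = arccos((tr R − 1)/2) = 0.636256 rad = 36.455°
axis k = ((R−Rᵀ)₃₂, (R−Rᵀ)₁₃, (R−Rᵀ)₂₁) / (2 sinθ) = (+0.407662, +0.404231, +0.818785)
rvec = θ·k = (+0.259377, +0.257194, +0.520957)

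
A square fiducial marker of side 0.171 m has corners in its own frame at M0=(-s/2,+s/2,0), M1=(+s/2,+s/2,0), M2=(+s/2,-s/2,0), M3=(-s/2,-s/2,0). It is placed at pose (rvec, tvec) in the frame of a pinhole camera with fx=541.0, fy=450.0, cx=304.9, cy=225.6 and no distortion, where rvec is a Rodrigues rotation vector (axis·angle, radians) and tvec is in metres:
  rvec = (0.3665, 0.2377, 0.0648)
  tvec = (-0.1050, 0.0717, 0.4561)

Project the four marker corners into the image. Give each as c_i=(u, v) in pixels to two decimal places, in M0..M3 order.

c0=(102.04, 352.26) c1=(277.47, 379.70) c2=(277.81, 226.77) c3=(77.86, 208.36)

Intrinsics K: fx=541.0, fy=450.0, cx=304.9, cy=225.6
Marker side s = 0.171 m; corners in marker frame (Z=0):
  M0 = (-0.0855, +0.0855, 0)
  M1 = (+0.0855, +0.0855, 0)
  M2 = (+0.0855, -0.0855, 0)
  M3 = (-0.0855, -0.0855, 0)
rvec = (0.3665, 0.2377, 0.0648), |rvec| = θ = 0.44161 rad = 25.303°
Rodrigues: sinθ=0.42740, 1−cosθ=0.09594; R = I + sinθ·[k]× + (1−cosθ)·[k]×²:
    [+0.97014 -0.01986 +0.24173]
    [+0.10557 +0.93186 -0.34713]
    [-0.21837 +0.36228 +0.90613]
t = (-0.1050, 0.0717, 0.4561) m
M0: Pc = R·M0+t = (-0.18964, +0.14235, +0.50575); u = 541.0·(-0.18964)/0.50575 + 304.9 = 102.0352, v = 450.0·(+0.14235)/0.50575 + 225.6 = 352.2575
M1: Pc = R·M1+t = (-0.02375, +0.16040, +0.46840); u = 541.0·(-0.02375)/0.46840 + 304.9 = 277.4680, v = 450.0·(+0.16040)/0.46840 + 225.6 = 379.6975
M2: Pc = R·M2+t = (-0.02036, +0.00105, +0.40645); u = 541.0·(-0.02036)/0.40645 + 304.9 = 277.8069, v = 450.0·(+0.00105)/0.40645 + 225.6 = 226.7651
M3: Pc = R·M3+t = (-0.18625, -0.01700, +0.44380); u = 541.0·(-0.18625)/0.44380 + 304.9 = 77.8568, v = 450.0·(-0.01700)/0.44380 + 225.6 = 208.3623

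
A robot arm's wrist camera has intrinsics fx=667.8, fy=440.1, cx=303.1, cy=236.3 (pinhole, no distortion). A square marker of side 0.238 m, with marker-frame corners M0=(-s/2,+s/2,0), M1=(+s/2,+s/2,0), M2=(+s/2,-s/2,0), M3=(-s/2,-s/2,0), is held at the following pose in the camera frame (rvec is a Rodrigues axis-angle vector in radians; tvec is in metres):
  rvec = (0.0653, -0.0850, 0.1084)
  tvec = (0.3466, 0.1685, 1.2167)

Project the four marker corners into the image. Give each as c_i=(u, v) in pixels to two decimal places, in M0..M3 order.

c0=(421.73, 335.69) c1=(547.25, 342.93) c2=(564.56, 259.02) c3=(437.83, 250.22)

Intrinsics K: fx=667.8, fy=440.1, cx=303.1, cy=236.3
Marker side s = 0.238 m; corners in marker frame (Z=0):
  M0 = (-0.1190, +0.1190, 0)
  M1 = (+0.1190, +0.1190, 0)
  M2 = (+0.1190, -0.1190, 0)
  M3 = (-0.1190, -0.1190, 0)
rvec = (0.0653, -0.0850, 0.1084), |rvec| = θ = 0.15245 rad = 8.734°
Rodrigues: sinθ=0.15186, 1−cosθ=0.01160; R = I + sinθ·[k]× + (1−cosθ)·[k]×²:
    [+0.99053 -0.11075 -0.08114]
    [+0.10521 +0.99201 -0.06965]
    [+0.08820 +0.06045 +0.99427]
t = (0.3466, 0.1685, 1.2167) m
M0: Pc = R·M0+t = (+0.21555, +0.27403, +1.21340); u = 667.8·(+0.21555)/1.21340 + 303.1 = 421.7278, v = 440.1·(+0.27403)/1.21340 + 236.3 = 335.6905
M1: Pc = R·M1+t = (+0.45129, +0.29907, +1.23439); u = 667.8·(+0.45129)/1.23439 + 303.1 = 547.2482, v = 440.1·(+0.29907)/1.23439 + 236.3 = 342.9278
M2: Pc = R·M2+t = (+0.47765, +0.06297, +1.22000); u = 667.8·(+0.47765)/1.22000 + 303.1 = 564.5554, v = 440.1·(+0.06297)/1.22000 + 236.3 = 259.0160
M3: Pc = R·M3+t = (+0.24191, +0.03793, +1.19901); u = 667.8·(+0.24191)/1.19901 + 303.1 = 437.8319, v = 440.1·(+0.03793)/1.19901 + 236.3 = 250.2227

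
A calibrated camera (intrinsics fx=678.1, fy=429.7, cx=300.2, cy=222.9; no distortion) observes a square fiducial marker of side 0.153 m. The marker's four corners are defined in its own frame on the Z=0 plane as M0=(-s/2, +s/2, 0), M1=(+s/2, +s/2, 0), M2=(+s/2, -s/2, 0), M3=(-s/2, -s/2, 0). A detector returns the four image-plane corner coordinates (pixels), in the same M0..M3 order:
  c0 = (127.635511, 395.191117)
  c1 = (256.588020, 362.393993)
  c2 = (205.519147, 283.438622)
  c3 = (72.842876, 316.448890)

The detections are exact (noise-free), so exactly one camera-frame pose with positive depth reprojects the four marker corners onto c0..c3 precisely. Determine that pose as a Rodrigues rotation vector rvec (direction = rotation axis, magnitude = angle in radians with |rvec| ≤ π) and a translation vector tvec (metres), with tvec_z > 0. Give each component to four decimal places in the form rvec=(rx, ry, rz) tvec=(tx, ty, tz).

Intrinsics K: fx=678.1, fy=429.7, cx=300.2, cy=222.9
Marker side s = 0.153 m; corners in marker frame (Z=0):
  M0 = (-0.0765, +0.0765, 0)
  M1 = (+0.0765, +0.0765, 0)
  M2 = (+0.0765, -0.0765, 0)
  M3 = (-0.0765, -0.0765, 0)
Detected image corners:
  c0 = (127.635511, 395.191117) px
  c1 = (256.588020, 362.393993) px
  c2 = (205.519147, 283.438622) px
  c3 = (72.842876, 316.448890) px
Planar DLT: solve 8×8 A·h = b for H (H[2,2]=1):
  H  [+863.34119 +373.28483 +166.23777]
  H  [-197.63559 +571.44907 +339.80209]
  H  [+0.05131 +0.16529 +1.00000]
B = K⁻¹H; ‖b₁‖=1.342767, ‖b₂‖=1.342767; λ = 2/(‖b₁‖+‖b₂‖) = 0.744731, sign → tz>0 ⇒ λ=+0.744731
r₁ = λ·B[:,0] = (+0.93126,-0.36235,+0.03821); r₂ = λ·B[:,1] = (+0.35547,+0.92655,+0.12310)
r₃ = r₁×r₂ = (-0.08001,-0.10105,+0.99166); SVD([r₁ r₂ r₃]) → R = UVᵀ:
  R  [+0.93126 +0.35547 -0.08001]
  R  [-0.36235 +0.92655 -0.10105]
  R  [+0.03821 +0.12310 +0.99166]
t = (-0.14713, +0.20261, +0.74473) m
tr R = 2.849464; θ = arccos((tr R − 1)/2) = 0.390466 rad = 22.372°
axis k = ((R−Rᵀ)₃₂, (R−Rᵀ)₁₃, (R−Rᵀ)₂₁) / (2 sinθ) = (+0.294455, -0.155299, -0.942962)
rvec = θ·k = (+0.114975, -0.060639, -0.368195)

rvec=(0.1150, -0.0606, -0.3682) tvec=(-0.1471, 0.2026, 0.7447)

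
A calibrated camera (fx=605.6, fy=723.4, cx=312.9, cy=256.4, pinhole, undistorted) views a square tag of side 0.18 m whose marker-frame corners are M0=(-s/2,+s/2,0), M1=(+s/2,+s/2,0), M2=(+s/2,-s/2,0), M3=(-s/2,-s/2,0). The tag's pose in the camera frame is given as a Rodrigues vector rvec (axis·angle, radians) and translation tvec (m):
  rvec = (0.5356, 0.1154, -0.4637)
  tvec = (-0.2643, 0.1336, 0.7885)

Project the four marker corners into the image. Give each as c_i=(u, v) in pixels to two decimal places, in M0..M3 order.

c0=(96.78, 458.43) c1=(205.83, 404.98) c2=(125.28, 285.93) c3=(8.57, 351.50)

Intrinsics K: fx=605.6, fy=723.4, cx=312.9, cy=256.4
Marker side s = 0.18 m; corners in marker frame (Z=0):
  M0 = (-0.0900, +0.0900, 0)
  M1 = (+0.0900, +0.0900, 0)
  M2 = (+0.0900, -0.0900, 0)
  M3 = (-0.0900, -0.0900, 0)
rvec = (0.5356, 0.1154, -0.4637), |rvec| = θ = 0.71778 rad = 41.126°
Rodrigues: sinθ=0.65771, 1−cosθ=0.24673; R = I + sinθ·[k]× + (1−cosθ)·[k]×²:
    [+0.89065 +0.45450 -0.01320]
    [-0.39530 +0.75965 -0.51641]
    [-0.22468 +0.46515 +0.85624]
t = (-0.2643, 0.1336, 0.7885) m
M0: Pc = R·M0+t = (-0.30355, +0.23755, +0.85059); u = 605.6·(-0.30355)/0.85059 + 312.9 = 96.7756, v = 723.4·(+0.23755)/0.85059 + 256.4 = 458.4257
M1: Pc = R·M1+t = (-0.14324, +0.16639, +0.81014); u = 605.6·(-0.14324)/0.81014 + 312.9 = 205.8273, v = 723.4·(+0.16639)/0.81014 + 256.4 = 404.9759
M2: Pc = R·M2+t = (-0.22505, +0.02965, +0.72641); u = 605.6·(-0.22505)/0.72641 + 312.9 = 125.2828, v = 723.4·(+0.02965)/0.72641 + 256.4 = 285.9319
M3: Pc = R·M3+t = (-0.38536, +0.10081, +0.76686); u = 605.6·(-0.38536)/0.76686 + 312.9 = 8.5723, v = 723.4·(+0.10081)/0.76686 + 256.4 = 351.4956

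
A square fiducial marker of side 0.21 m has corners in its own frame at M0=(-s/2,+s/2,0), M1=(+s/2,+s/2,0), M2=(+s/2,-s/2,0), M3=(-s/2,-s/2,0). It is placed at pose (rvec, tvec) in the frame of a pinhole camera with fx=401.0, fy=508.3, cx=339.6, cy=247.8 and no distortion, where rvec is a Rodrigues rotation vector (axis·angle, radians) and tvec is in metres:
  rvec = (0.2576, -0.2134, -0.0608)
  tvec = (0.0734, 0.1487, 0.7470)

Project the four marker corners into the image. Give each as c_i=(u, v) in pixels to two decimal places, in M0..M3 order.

c0=(325.95, 422.74) c1=(429.97, 401.78) c2=(432.92, 274.02) c3=(320.98, 288.88)

Intrinsics K: fx=401.0, fy=508.3, cx=339.6, cy=247.8
Marker side s = 0.21 m; corners in marker frame (Z=0):
  M0 = (-0.1050, +0.1050, 0)
  M1 = (+0.1050, +0.1050, 0)
  M2 = (+0.1050, -0.1050, 0)
  M3 = (-0.1050, -0.1050, 0)
rvec = (0.2576, -0.2134, -0.0608), |rvec| = θ = 0.33999 rad = 19.480°
Rodrigues: sinθ=0.33348, 1−cosθ=0.05724; R = I + sinθ·[k]× + (1−cosθ)·[k]×²:
    [+0.97562 +0.03241 -0.21707]
    [-0.08686 +0.96531 -0.24624]
    [+0.20156 +0.25909 +0.94459]
t = (0.0734, 0.1487, 0.7470) m
M0: Pc = R·M0+t = (-0.02564, +0.25918, +0.75304); u = 401.0·(-0.02564)/0.75304 + 339.6 = 325.9484, v = 508.3·(+0.25918)/0.75304 + 247.8 = 422.7439
M1: Pc = R·M1+t = (+0.17924, +0.24094, +0.79537); u = 401.0·(+0.17924)/0.79537 + 339.6 = 429.9689, v = 508.3·(+0.24094)/0.79537 + 247.8 = 401.7771
M2: Pc = R·M2+t = (+0.17244, +0.03822, +0.74096); u = 401.0·(+0.17244)/0.74096 + 339.6 = 432.9210, v = 508.3·(+0.03822)/0.74096 + 247.8 = 274.0208
M3: Pc = R·M3+t = (-0.03244, +0.05646, +0.69863); u = 401.0·(-0.03244)/0.69863 + 339.6 = 320.9782, v = 508.3·(+0.05646)/0.69863 + 247.8 = 288.8802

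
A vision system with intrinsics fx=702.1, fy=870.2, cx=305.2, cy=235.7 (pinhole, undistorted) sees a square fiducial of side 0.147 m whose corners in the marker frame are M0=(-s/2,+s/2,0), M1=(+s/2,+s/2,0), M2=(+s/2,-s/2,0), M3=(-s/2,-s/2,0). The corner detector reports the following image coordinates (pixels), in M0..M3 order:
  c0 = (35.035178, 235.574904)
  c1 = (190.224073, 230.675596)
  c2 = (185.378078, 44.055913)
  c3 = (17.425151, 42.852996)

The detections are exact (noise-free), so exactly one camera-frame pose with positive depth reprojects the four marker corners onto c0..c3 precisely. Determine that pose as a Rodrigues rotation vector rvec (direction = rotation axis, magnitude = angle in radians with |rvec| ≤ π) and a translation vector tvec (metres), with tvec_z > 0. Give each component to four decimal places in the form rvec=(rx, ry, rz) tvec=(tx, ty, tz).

Intrinsics K: fx=702.1, fy=870.2, cx=305.2, cy=235.7
Marker side s = 0.147 m; corners in marker frame (Z=0):
  M0 = (-0.0735, +0.0735, 0)
  M1 = (+0.0735, +0.0735, 0)
  M2 = (+0.0735, -0.0735, 0)
  M3 = (-0.0735, -0.0735, 0)
Detected image corners:
  c0 = (35.035178, 235.574904) px
  c1 = (190.224073, 230.675596) px
  c2 = (185.378078, 44.055913) px
  c3 = (17.425151, 42.852996) px
Planar DLT: solve 8×8 A·h = b for H (H[2,2]=1):
  H  [+1121.42245 +131.51244 +108.56069]
  H  [+17.60073 +1362.10234 +141.91214]
  H  [+0.22395 +0.52185 +1.00000]
B = K⁻¹H; ‖b₁‖=1.517057, ‖b₂‖=1.517057; λ = 2/(‖b₁‖+‖b₂‖) = 0.659171, sign → tz>0 ⇒ λ=+0.659171
r₁ = λ·B[:,0] = (+0.98869,-0.02665,+0.14762); r₂ = λ·B[:,1] = (-0.02606,+0.93861,+0.34399)
r₃ = r₁×r₂ = (-0.14773,-0.34394,+0.92730); SVD([r₁ r₂ r₃]) → R = UVᵀ:
  R  [+0.98869 -0.02606 -0.14773]
  R  [-0.02665 +0.93861 -0.34394]
  R  [+0.14762 +0.34399 +0.92730]
t = (-0.18462, -0.07104, +0.65917) m
tr R = 2.854595; θ = arccos((tr R − 1)/2) = 0.383669 rad = 21.983°
axis k = ((R−Rᵀ)₃₂, (R−Rᵀ)₁₃, (R−Rᵀ)₂₁) / (2 sinθ) = (+0.918894, -0.394503, -0.000791)
rvec = θ·k = (+0.352551, -0.151358, -0.000304)

rvec=(0.3526, -0.1514, -0.0003) tvec=(-0.1846, -0.0710, 0.6592)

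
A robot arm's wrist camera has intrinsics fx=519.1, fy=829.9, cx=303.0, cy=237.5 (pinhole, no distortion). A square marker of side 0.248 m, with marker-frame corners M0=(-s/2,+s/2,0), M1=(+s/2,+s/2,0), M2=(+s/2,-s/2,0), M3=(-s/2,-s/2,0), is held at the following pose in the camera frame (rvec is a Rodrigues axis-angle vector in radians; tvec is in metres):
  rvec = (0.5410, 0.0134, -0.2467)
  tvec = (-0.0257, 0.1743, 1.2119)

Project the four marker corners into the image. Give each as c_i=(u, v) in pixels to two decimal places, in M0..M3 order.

Intrinsics K: fx=519.1, fy=829.9, cx=303.0, cy=237.5
Marker side s = 0.248 m; corners in marker frame (Z=0):
  M0 = (-0.1240, +0.1240, 0)
  M1 = (+0.1240, +0.1240, 0)
  M2 = (+0.1240, -0.1240, 0)
  M3 = (-0.1240, -0.1240, 0)
rvec = (0.5410, 0.0134, -0.2467), |rvec| = θ = 0.59474 rad = 34.076°
Rodrigues: sinθ=0.56030, 1−cosθ=0.17171; R = I + sinθ·[k]× + (1−cosθ)·[k]×²:
    [+0.97037 +0.23593 -0.05216]
    [-0.22889 +0.82838 -0.51127]
    [-0.07741 +0.50806 +0.85784]
t = (-0.0257, 0.1743, 1.2119) m
M0: Pc = R·M0+t = (-0.11677, +0.30540, +1.28450); u = 519.1·(-0.11677)/1.28450 + 303.0 = 255.8100, v = 829.9·(+0.30540)/1.28450 + 237.5 = 434.8165
M1: Pc = R·M1+t = (+0.12388, +0.24864, +1.26530); u = 519.1·(+0.12388)/1.26530 + 303.0 = 353.8233, v = 829.9·(+0.24864)/1.26530 + 237.5 = 400.5785
M2: Pc = R·M2+t = (+0.06537, +0.04320, +1.13930); u = 519.1·(+0.06537)/1.13930 + 303.0 = 332.7847, v = 829.9·(+0.04320)/1.13930 + 237.5 = 268.9670
M3: Pc = R·M3+t = (-0.17528, +0.09996, +1.15850); u = 519.1·(-0.17528)/1.15850 + 303.0 = 224.4601, v = 829.9·(+0.09996)/1.15850 + 237.5 = 309.1097

c0=(255.81, 434.82) c1=(353.82, 400.58) c2=(332.78, 268.97) c3=(224.46, 309.11)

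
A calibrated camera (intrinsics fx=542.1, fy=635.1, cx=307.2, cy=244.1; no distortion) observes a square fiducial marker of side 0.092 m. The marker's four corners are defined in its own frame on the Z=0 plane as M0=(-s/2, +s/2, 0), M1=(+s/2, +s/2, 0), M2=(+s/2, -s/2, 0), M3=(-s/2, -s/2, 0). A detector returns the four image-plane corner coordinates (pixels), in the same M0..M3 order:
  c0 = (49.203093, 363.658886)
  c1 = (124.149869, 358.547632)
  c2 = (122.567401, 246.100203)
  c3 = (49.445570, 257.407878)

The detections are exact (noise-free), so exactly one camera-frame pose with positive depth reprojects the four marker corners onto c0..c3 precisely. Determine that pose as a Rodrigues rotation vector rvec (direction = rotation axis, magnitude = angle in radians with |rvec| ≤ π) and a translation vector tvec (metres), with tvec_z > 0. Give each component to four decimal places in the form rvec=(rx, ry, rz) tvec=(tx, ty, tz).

Intrinsics K: fx=542.1, fy=635.1, cx=307.2, cy=244.1
Marker side s = 0.092 m; corners in marker frame (Z=0):
  M0 = (-0.0460, +0.0460, 0)
  M1 = (+0.0460, +0.0460, 0)
  M2 = (+0.0460, -0.0460, 0)
  M3 = (-0.0460, -0.0460, 0)
Detected image corners:
  c0 = (49.203093, 363.658886) px
  c1 = (124.149869, 358.547632) px
  c2 = (122.567401, 246.100203) px
  c3 = (49.445570, 257.407878) px
Planar DLT: solve 8×8 A·h = b for H (H[2,2]=1):
  H  [+749.72052 -15.64466 +85.25511]
  H  [-284.41228 +1107.25360 +305.88927]
  H  [-0.63562 -0.26218 +1.00000]
B = K⁻¹H; ‖b₁‖=1.866588, ‖b₂‖=1.866588; λ = 2/(‖b₁‖+‖b₂‖) = 0.535737, sign → tz>0 ⇒ λ=+0.535737
r₁ = λ·B[:,0] = (+0.93389,-0.10903,-0.34053); r₂ = λ·B[:,1] = (+0.06414,+0.98801,-0.14046)
r₃ = r₁×r₂ = (+0.35176,+0.10934,+0.92968); SVD([r₁ r₂ r₃]) → R = UVᵀ:
  R  [+0.93389 +0.06414 +0.35176]
  R  [-0.10903 +0.98801 +0.10934]
  R  [-0.34053 -0.14046 +0.92968]
t = (-0.21934, +0.05212, +0.53574) m
tr R = 2.851582; θ = arccos((tr R − 1)/2) = 0.387673 rad = 22.212°
axis k = ((R−Rᵀ)₃₂, (R−Rᵀ)₁₃, (R−Rᵀ)₂₁) / (2 sinθ) = (-0.330387, +0.915634, -0.229040)
rvec = θ·k = (-0.128082, +0.354966, -0.088793)

rvec=(-0.1281, 0.3550, -0.0888) tvec=(-0.2193, 0.0521, 0.5357)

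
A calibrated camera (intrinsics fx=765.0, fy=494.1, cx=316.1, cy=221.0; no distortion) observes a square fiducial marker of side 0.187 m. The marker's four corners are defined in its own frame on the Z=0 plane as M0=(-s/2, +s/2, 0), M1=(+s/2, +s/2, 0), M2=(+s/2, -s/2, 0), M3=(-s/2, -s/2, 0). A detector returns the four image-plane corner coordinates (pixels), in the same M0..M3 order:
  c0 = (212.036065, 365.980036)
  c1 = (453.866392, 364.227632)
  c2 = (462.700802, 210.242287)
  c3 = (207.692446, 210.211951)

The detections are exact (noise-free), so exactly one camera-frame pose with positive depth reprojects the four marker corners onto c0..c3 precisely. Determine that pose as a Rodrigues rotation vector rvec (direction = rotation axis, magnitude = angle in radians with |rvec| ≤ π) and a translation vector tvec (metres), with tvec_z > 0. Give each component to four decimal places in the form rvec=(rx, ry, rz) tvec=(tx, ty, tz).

rvec=(0.1644, -0.0363, 0.0024) tvec=(0.0140, 0.0800, 0.5754)

Intrinsics K: fx=765.0, fy=494.1, cx=316.1, cy=221.0
Marker side s = 0.187 m; corners in marker frame (Z=0):
  M0 = (-0.0935, +0.0935, 0)
  M1 = (+0.0935, +0.0935, 0)
  M2 = (+0.0935, -0.0935, 0)
  M3 = (-0.0935, -0.0935, 0)
Detected image corners:
  c0 = (212.036065, 365.980036) px
  c1 = (453.866392, 364.227632) px
  c2 = (462.700802, 210.242287) px
  c3 = (207.692446, 210.211951) px
Planar DLT: solve 8×8 A·h = b for H (H[2,2]=1):
  H  [+1348.60092 +82.74412 +334.77731]
  H  [+13.43057 +909.95770 +289.72102]
  H  [+0.06313 +0.28425 +1.00000]
B = K⁻¹H; ‖b₁‖=1.737937, ‖b₂‖=1.737937; λ = 2/(‖b₁‖+‖b₂‖) = 0.575395, sign → tz>0 ⇒ λ=+0.575395
r₁ = λ·B[:,0] = (+0.99934,-0.00061,+0.03633); r₂ = λ·B[:,1] = (-0.00535,+0.98652,+0.16355)
r₃ = r₁×r₂ = (-0.03594,-0.16364,+0.98587); SVD([r₁ r₂ r₃]) → R = UVᵀ:
  R  [+0.99934 -0.00535 -0.03594]
  R  [-0.00061 +0.98652 -0.16364]
  R  [+0.03633 +0.16355 +0.98587]
t = (+0.01405, +0.08003, +0.57539) m
tr R = 2.971725; θ = arccos((tr R − 1)/2) = 0.168351 rad = 9.646°
axis k = ((R−Rᵀ)₃₂, (R−Rᵀ)₁₃, (R−Rᵀ)₂₁) / (2 sinθ) = (+0.976370, -0.215642, +0.014135)
rvec = θ·k = (+0.164373, -0.036304, +0.002380)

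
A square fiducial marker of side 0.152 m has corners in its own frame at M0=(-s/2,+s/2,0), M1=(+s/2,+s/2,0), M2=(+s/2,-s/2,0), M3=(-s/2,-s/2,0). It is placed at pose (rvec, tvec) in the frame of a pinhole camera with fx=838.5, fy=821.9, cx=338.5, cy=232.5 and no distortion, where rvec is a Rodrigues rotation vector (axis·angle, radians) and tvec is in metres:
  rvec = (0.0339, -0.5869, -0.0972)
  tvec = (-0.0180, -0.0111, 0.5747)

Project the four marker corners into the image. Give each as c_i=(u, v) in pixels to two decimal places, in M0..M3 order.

Intrinsics K: fx=838.5, fy=821.9, cx=338.5, cy=232.5
Marker side s = 0.152 m; corners in marker frame (Z=0):
  M0 = (-0.0760, +0.0760, 0)
  M1 = (+0.0760, +0.0760, 0)
  M2 = (+0.0760, -0.0760, 0)
  M3 = (-0.0760, -0.0760, 0)
rvec = (0.0339, -0.5869, -0.0972), |rvec| = θ = 0.59586 rad = 34.140°
Rodrigues: sinθ=0.56122, 1−cosθ=0.17233; R = I + sinθ·[k]× + (1−cosθ)·[k]×²:
    [+0.82822 +0.08189 -0.55438]
    [-0.10121 +0.99486 -0.00424]
    [+0.55118 +0.05962 +0.83225]
t = (-0.0180, -0.0111, 0.5747) m
M0: Pc = R·M0+t = (-0.07472, +0.07220, +0.53734); u = 838.5·(-0.07472)/0.53734 + 338.5 = 221.9004, v = 821.9·(+0.07220)/0.53734 + 232.5 = 342.9360
M1: Pc = R·M1+t = (+0.05117, +0.05682, +0.62112); u = 838.5·(+0.05117)/0.62112 + 338.5 = 407.5769, v = 821.9·(+0.05682)/0.62112 + 232.5 = 307.6838
M2: Pc = R·M2+t = (+0.03872, -0.09440, +0.61206); u = 838.5·(+0.03872)/0.61206 + 338.5 = 391.5468, v = 821.9·(-0.09440)/0.61206 + 232.5 = 105.7344
M3: Pc = R·M3+t = (-0.08717, -0.07902, +0.52828); u = 838.5·(-0.08717)/0.52828 + 338.5 = 200.1431, v = 821.9·(-0.07902)/0.52828 + 232.5 = 109.5642

c0=(221.90, 342.94) c1=(407.58, 307.68) c2=(391.55, 105.73) c3=(200.14, 109.56)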